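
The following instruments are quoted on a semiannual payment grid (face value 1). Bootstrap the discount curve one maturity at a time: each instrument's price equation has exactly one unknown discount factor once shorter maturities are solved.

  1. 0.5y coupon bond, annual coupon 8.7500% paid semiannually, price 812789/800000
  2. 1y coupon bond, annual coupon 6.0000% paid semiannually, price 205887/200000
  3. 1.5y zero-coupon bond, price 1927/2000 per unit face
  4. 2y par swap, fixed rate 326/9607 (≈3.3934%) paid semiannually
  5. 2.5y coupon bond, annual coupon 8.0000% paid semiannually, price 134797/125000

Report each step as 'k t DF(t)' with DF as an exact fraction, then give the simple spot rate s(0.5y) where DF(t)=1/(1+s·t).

1 1/2 4867/5000
2 1 9711/10000
3 3/2 1927/2000
4 2 2337/2500
5 5/2 8891/10000
s(0.5y) = (1/(4867/5000) − 1)/(1/2) = 266/4867 ≈ 5.4654%

step 1 [0.5y] bond c/2=7/160: DF=(812789/800000 − 7/160·(0))/(1+7/160) = 4867/5000 ≈ 0.973400
step 2 [1y] bond c/2=3/100: DF=(205887/200000 − 3/100·(0.973400))/(1+3/100) = 9711/10000 ≈ 0.971100
step 3 [1.5y] zero: DF = P = 1927/2000 ≈ 0.963500
step 4 [2y] swap r/2=163/9607: DF=(1 − 163/9607·(0.973400+0.971100+0.963500))/(1+163/9607) = 2337/2500 ≈ 0.934800
step 5 [2.5y] bond c/2=1/25: DF=(134797/125000 − 1/25·(0.973400+0.971100+0.963500+0.934800))/(1+1/25) = 8891/10000 ≈ 0.889100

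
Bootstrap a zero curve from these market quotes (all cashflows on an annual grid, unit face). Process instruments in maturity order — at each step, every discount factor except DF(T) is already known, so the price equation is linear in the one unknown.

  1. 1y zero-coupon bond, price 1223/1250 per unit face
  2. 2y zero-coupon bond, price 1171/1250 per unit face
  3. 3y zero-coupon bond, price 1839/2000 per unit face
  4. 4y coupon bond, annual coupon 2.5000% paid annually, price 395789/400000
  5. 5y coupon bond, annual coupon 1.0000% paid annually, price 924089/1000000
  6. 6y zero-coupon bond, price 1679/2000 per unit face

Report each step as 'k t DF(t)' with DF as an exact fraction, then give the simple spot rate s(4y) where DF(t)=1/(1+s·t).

step 1 [1y] zero: DF = P = 1223/1250 ≈ 0.978400
step 2 [2y] zero: DF = P = 1171/1250 ≈ 0.936800
step 3 [3y] zero: DF = P = 1839/2000 ≈ 0.919500
step 4 [4y] bond c/1=1/40: DF=(395789/400000 − 1/40·(0.978400+0.936800+0.919500))/(1+1/40) = 4481/5000 ≈ 0.896200
step 5 [5y] bond c/1=1/100: DF=(924089/1000000 − 1/100·(0.978400+0.936800+0.919500+0.896200))/(1+1/100) = 439/500 ≈ 0.878000
step 6 [6y] zero: DF = P = 1679/2000 ≈ 0.839500

1 1 1223/1250
2 2 1171/1250
3 3 1839/2000
4 4 4481/5000
5 5 439/500
6 6 1679/2000
s(4y) = (1/(4481/5000) − 1)/(4) = 519/17924 ≈ 2.8956%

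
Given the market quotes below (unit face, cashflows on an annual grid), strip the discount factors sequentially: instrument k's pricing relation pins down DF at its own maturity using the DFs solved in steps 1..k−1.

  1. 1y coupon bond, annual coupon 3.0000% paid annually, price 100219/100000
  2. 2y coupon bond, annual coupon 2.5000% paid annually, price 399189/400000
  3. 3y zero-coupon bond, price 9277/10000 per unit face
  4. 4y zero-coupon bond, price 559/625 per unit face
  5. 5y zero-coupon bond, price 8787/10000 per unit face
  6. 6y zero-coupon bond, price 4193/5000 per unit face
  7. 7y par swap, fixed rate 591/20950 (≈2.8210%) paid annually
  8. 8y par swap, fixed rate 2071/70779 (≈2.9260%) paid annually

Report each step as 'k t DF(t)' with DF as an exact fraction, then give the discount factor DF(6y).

step 1 [1y] bond c/1=3/100: DF=(100219/100000 − 3/100·(0))/(1+3/100) = 973/1000 ≈ 0.973000
step 2 [2y] bond c/1=1/40: DF=(399189/400000 − 1/40·(0.973000))/(1+1/40) = 9499/10000 ≈ 0.949900
step 3 [3y] zero: DF = P = 9277/10000 ≈ 0.927700
step 4 [4y] zero: DF = P = 559/625 ≈ 0.894400
step 5 [5y] zero: DF = P = 8787/10000 ≈ 0.878700
step 6 [6y] zero: DF = P = 4193/5000 ≈ 0.838600
step 7 [7y] swap r/1=591/20950: DF=(1 − 591/20950·(0.973000+0.949900+0.927700+0.894400+0.878700+0.838600))/(1+591/20950) = 8227/10000 ≈ 0.822700
step 8 [8y] swap r/1=2071/70779: DF=(1 − 2071/70779·(0.973000+0.949900+0.927700+0.894400+0.878700+0.838600+0.822700))/(1+2071/70779) = 7929/10000 ≈ 0.792900

1 1 973/1000
2 2 9499/10000
3 3 9277/10000
4 4 559/625
5 5 8787/10000
6 6 4193/5000
7 7 8227/10000
8 8 7929/10000
DF(6y) = 4193/5000 ≈ 0.838600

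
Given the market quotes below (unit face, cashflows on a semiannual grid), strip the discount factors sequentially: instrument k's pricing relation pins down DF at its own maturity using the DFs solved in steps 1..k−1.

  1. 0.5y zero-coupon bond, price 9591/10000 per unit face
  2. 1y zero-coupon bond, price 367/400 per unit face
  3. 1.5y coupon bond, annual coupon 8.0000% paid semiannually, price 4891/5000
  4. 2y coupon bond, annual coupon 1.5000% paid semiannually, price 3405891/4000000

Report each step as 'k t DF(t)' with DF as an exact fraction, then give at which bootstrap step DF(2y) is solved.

1 1/2 9591/10000
2 1 367/400
3 3/2 2171/2500
4 2 8247/10000
DF(2y) is solved at step 4

step 1 [0.5y] zero: DF = P = 9591/10000 ≈ 0.959100
step 2 [1y] zero: DF = P = 367/400 ≈ 0.917500
step 3 [1.5y] bond c/2=1/25: DF=(4891/5000 − 1/25·(0.959100+0.917500))/(1+1/25) = 2171/2500 ≈ 0.868400
step 4 [2y] bond c/2=3/400: DF=(3405891/4000000 − 3/400·(0.959100+0.917500+0.868400))/(1+3/400) = 8247/10000 ≈ 0.824700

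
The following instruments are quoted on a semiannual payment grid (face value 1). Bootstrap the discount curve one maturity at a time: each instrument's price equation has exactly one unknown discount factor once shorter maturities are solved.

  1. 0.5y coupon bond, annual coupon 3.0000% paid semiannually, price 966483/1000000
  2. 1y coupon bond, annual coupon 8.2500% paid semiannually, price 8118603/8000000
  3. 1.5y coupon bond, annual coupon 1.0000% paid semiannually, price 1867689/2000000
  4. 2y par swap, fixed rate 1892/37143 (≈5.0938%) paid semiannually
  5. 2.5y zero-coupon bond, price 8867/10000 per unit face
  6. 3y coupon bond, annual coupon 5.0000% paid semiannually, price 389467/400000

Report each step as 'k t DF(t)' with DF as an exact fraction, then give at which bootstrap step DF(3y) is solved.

1 1/2 4761/5000
2 1 9369/10000
3 3/2 4599/5000
4 2 4527/5000
5 5/2 8867/10000
6 3 8377/10000
DF(3y) is solved at step 6

step 1 [0.5y] bond c/2=3/200: DF=(966483/1000000 − 3/200·(0))/(1+3/200) = 4761/5000 ≈ 0.952200
step 2 [1y] bond c/2=33/800: DF=(8118603/8000000 − 33/800·(0.952200))/(1+33/800) = 9369/10000 ≈ 0.936900
step 3 [1.5y] bond c/2=1/200: DF=(1867689/2000000 − 1/200·(0.952200+0.936900))/(1+1/200) = 4599/5000 ≈ 0.919800
step 4 [2y] swap r/2=946/37143: DF=(1 − 946/37143·(0.952200+0.936900+0.919800))/(1+946/37143) = 4527/5000 ≈ 0.905400
step 5 [2.5y] zero: DF = P = 8867/10000 ≈ 0.886700
step 6 [3y] bond c/2=1/40: DF=(389467/400000 − 1/40·(0.952200+0.936900+0.919800+0.905400+0.886700))/(1+1/40) = 8377/10000 ≈ 0.837700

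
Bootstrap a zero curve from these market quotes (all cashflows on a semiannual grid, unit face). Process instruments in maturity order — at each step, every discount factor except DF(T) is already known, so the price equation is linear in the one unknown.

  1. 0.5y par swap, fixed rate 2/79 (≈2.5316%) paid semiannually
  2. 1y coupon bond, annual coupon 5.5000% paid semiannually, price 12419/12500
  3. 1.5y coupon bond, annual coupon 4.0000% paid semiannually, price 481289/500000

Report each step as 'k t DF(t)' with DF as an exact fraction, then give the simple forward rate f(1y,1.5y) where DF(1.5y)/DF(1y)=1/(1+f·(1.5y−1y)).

1 1/2 79/80
2 1 1881/2000
3 3/2 9059/10000
f(1y,1.5y) = ((1881/2000)/(9059/10000) − 1)/(1/2) = 692/9059 ≈ 7.6388%

step 1 [0.5y] swap r/2=1/79: DF=(1 − 1/79·(0))/(1+1/79) = 79/80 ≈ 0.987500
step 2 [1y] bond c/2=11/400: DF=(12419/12500 − 11/400·(0.987500))/(1+11/400) = 1881/2000 ≈ 0.940500
step 3 [1.5y] bond c/2=1/50: DF=(481289/500000 − 1/50·(0.987500+0.940500))/(1+1/50) = 9059/10000 ≈ 0.905900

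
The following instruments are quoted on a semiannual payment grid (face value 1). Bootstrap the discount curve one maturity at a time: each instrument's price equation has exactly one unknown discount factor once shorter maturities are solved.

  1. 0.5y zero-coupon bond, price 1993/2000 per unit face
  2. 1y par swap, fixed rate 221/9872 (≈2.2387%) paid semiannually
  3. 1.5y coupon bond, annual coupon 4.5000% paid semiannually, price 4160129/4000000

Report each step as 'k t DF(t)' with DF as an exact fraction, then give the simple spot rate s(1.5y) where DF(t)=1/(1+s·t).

step 1 [0.5y] zero: DF = P = 1993/2000 ≈ 0.996500
step 2 [1y] swap r/2=221/19744: DF=(1 − 221/19744·(0.996500))/(1+221/19744) = 9779/10000 ≈ 0.977900
step 3 [1.5y] bond c/2=9/400: DF=(4160129/4000000 − 9/400·(0.996500+0.977900))/(1+9/400) = 9737/10000 ≈ 0.973700

1 1/2 1993/2000
2 1 9779/10000
3 3/2 9737/10000
s(1.5y) = (1/(9737/10000) − 1)/(3/2) = 526/29211 ≈ 1.8007%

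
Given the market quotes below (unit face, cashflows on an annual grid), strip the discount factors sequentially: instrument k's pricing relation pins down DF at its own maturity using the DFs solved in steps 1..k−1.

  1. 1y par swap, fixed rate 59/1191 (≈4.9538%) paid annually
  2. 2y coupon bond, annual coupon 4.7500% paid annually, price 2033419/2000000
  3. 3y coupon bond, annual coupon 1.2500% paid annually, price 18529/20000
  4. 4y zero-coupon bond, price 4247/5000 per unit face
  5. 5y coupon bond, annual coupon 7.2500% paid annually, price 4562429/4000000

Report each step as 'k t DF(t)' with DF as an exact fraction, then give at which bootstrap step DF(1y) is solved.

1 1 1191/1250
2 2 4637/5000
3 3 4459/5000
4 4 4247/5000
5 5 8187/10000
DF(1y) is solved at step 1

step 1 [1y] swap r/1=59/1191: DF=(1 − 59/1191·(0))/(1+59/1191) = 1191/1250 ≈ 0.952800
step 2 [2y] bond c/1=19/400: DF=(2033419/2000000 − 19/400·(0.952800))/(1+19/400) = 4637/5000 ≈ 0.927400
step 3 [3y] bond c/1=1/80: DF=(18529/20000 − 1/80·(0.952800+0.927400))/(1+1/80) = 4459/5000 ≈ 0.891800
step 4 [4y] zero: DF = P = 4247/5000 ≈ 0.849400
step 5 [5y] bond c/1=29/400: DF=(4562429/4000000 − 29/400·(0.952800+0.927400+0.891800+0.849400))/(1+29/400) = 8187/10000 ≈ 0.818700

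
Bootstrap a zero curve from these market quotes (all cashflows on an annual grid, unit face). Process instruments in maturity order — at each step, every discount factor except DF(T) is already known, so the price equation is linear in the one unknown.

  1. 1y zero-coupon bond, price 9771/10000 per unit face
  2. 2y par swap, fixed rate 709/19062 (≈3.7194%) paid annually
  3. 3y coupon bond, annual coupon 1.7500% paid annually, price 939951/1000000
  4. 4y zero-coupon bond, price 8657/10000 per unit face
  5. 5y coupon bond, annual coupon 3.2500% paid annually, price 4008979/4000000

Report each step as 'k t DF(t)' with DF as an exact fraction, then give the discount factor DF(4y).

1 1 9771/10000
2 2 9291/10000
3 3 891/1000
4 4 8657/10000
5 5 4277/5000
DF(4y) = 8657/10000 ≈ 0.865700

step 1 [1y] zero: DF = P = 9771/10000 ≈ 0.977100
step 2 [2y] swap r/1=709/19062: DF=(1 − 709/19062·(0.977100))/(1+709/19062) = 9291/10000 ≈ 0.929100
step 3 [3y] bond c/1=7/400: DF=(939951/1000000 − 7/400·(0.977100+0.929100))/(1+7/400) = 891/1000 ≈ 0.891000
step 4 [4y] zero: DF = P = 8657/10000 ≈ 0.865700
step 5 [5y] bond c/1=13/400: DF=(4008979/4000000 − 13/400·(0.977100+0.929100+0.891000+0.865700))/(1+13/400) = 4277/5000 ≈ 0.855400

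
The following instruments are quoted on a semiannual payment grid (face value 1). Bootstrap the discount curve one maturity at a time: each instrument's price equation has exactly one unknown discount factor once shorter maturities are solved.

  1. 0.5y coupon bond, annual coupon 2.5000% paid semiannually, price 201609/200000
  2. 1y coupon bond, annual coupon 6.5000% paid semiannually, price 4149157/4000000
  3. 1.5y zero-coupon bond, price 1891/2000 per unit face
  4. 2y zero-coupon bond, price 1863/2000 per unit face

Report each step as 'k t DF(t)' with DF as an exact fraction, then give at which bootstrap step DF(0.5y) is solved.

step 1 [0.5y] bond c/2=1/80: DF=(201609/200000 − 1/80·(0))/(1+1/80) = 2489/2500 ≈ 0.995600
step 2 [1y] bond c/2=13/400: DF=(4149157/4000000 − 13/400·(0.995600))/(1+13/400) = 9733/10000 ≈ 0.973300
step 3 [1.5y] zero: DF = P = 1891/2000 ≈ 0.945500
step 4 [2y] zero: DF = P = 1863/2000 ≈ 0.931500

1 1/2 2489/2500
2 1 9733/10000
3 3/2 1891/2000
4 2 1863/2000
DF(0.5y) is solved at step 1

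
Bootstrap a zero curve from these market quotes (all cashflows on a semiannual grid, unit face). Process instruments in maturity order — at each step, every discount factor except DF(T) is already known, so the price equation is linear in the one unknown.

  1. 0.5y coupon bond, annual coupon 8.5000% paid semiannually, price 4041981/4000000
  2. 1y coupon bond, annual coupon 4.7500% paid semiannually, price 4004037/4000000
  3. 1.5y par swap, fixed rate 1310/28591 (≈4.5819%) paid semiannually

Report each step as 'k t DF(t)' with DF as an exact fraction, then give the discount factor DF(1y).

step 1 [0.5y] bond c/2=17/400: DF=(4041981/4000000 − 17/400·(0))/(1+17/400) = 9693/10000 ≈ 0.969300
step 2 [1y] bond c/2=19/800: DF=(4004037/4000000 − 19/800·(0.969300))/(1+19/800) = 9553/10000 ≈ 0.955300
step 3 [1.5y] swap r/2=655/28591: DF=(1 − 655/28591·(0.969300+0.955300))/(1+655/28591) = 1869/2000 ≈ 0.934500

1 1/2 9693/10000
2 1 9553/10000
3 3/2 1869/2000
DF(1y) = 9553/10000 ≈ 0.955300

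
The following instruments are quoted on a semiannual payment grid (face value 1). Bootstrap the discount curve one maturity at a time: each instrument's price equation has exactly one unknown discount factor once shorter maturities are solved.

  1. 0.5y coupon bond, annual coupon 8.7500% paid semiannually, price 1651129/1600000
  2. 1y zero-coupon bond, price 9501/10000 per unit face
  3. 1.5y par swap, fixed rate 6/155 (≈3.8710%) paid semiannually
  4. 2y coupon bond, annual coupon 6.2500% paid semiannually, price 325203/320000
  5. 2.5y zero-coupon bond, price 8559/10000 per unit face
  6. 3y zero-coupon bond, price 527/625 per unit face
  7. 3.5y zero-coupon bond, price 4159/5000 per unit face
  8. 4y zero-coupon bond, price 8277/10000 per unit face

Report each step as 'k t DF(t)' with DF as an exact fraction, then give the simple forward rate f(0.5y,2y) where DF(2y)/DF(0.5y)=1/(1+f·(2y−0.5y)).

1 1/2 9887/10000
2 1 9501/10000
3 3/2 4721/5000
4 2 8981/10000
5 5/2 8559/10000
6 3 527/625
7 7/2 4159/5000
8 4 8277/10000
f(0.5y,2y) = ((9887/10000)/(8981/10000) − 1)/(3/2) = 604/8981 ≈ 6.7253%

step 1 [0.5y] bond c/2=7/160: DF=(1651129/1600000 − 7/160·(0))/(1+7/160) = 9887/10000 ≈ 0.988700
step 2 [1y] zero: DF = P = 9501/10000 ≈ 0.950100
step 3 [1.5y] swap r/2=3/155: DF=(1 − 3/155·(0.988700+0.950100))/(1+3/155) = 4721/5000 ≈ 0.944200
step 4 [2y] bond c/2=1/32: DF=(325203/320000 − 1/32·(0.988700+0.950100+0.944200))/(1+1/32) = 8981/10000 ≈ 0.898100
step 5 [2.5y] zero: DF = P = 8559/10000 ≈ 0.855900
step 6 [3y] zero: DF = P = 527/625 ≈ 0.843200
step 7 [3.5y] zero: DF = P = 4159/5000 ≈ 0.831800
step 8 [4y] zero: DF = P = 8277/10000 ≈ 0.827700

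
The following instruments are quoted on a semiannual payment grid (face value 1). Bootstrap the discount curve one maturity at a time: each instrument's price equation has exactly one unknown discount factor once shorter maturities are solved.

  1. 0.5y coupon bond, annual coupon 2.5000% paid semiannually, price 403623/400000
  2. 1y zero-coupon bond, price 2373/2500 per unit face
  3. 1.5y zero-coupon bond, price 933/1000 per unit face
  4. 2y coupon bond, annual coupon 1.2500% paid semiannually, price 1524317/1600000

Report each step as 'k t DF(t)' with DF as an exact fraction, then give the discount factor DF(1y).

1 1/2 4983/5000
2 1 2373/2500
3 3/2 933/1000
4 2 9289/10000
DF(1y) = 2373/2500 ≈ 0.949200

step 1 [0.5y] bond c/2=1/80: DF=(403623/400000 − 1/80·(0))/(1+1/80) = 4983/5000 ≈ 0.996600
step 2 [1y] zero: DF = P = 2373/2500 ≈ 0.949200
step 3 [1.5y] zero: DF = P = 933/1000 ≈ 0.933000
step 4 [2y] bond c/2=1/160: DF=(1524317/1600000 − 1/160·(0.996600+0.949200+0.933000))/(1+1/160) = 9289/10000 ≈ 0.928900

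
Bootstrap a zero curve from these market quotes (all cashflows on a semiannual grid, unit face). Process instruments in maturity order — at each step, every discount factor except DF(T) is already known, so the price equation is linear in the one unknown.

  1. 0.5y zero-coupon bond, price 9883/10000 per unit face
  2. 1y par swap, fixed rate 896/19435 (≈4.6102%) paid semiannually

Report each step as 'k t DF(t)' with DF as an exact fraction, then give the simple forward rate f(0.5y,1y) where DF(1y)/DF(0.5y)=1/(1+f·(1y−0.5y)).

1 1/2 9883/10000
2 1 597/625
f(0.5y,1y) = ((9883/10000)/(597/625) − 1)/(1/2) = 331/4776 ≈ 6.9305%

step 1 [0.5y] zero: DF = P = 9883/10000 ≈ 0.988300
step 2 [1y] swap r/2=448/19435: DF=(1 − 448/19435·(0.988300))/(1+448/19435) = 597/625 ≈ 0.955200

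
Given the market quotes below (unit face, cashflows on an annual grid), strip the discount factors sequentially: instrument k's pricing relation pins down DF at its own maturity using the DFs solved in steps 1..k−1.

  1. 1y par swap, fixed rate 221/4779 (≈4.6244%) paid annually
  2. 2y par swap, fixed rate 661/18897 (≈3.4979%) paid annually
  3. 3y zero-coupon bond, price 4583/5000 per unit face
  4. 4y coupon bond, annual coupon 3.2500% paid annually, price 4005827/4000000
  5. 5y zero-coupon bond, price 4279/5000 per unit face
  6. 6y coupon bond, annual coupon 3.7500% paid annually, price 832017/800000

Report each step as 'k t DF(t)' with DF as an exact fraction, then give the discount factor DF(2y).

step 1 [1y] swap r/1=221/4779: DF=(1 − 221/4779·(0))/(1+221/4779) = 4779/5000 ≈ 0.955800
step 2 [2y] swap r/1=661/18897: DF=(1 − 661/18897·(0.955800))/(1+661/18897) = 9339/10000 ≈ 0.933900
step 3 [3y] zero: DF = P = 4583/5000 ≈ 0.916600
step 4 [4y] bond c/1=13/400: DF=(4005827/4000000 − 13/400·(0.955800+0.933900+0.916600))/(1+13/400) = 551/625 ≈ 0.881600
step 5 [5y] zero: DF = P = 4279/5000 ≈ 0.855800
step 6 [6y] bond c/1=3/80: DF=(832017/800000 − 3/80·(0.955800+0.933900+0.916600+0.881600+0.855800))/(1+3/80) = 4191/5000 ≈ 0.838200

1 1 4779/5000
2 2 9339/10000
3 3 4583/5000
4 4 551/625
5 5 4279/5000
6 6 4191/5000
DF(2y) = 9339/10000 ≈ 0.933900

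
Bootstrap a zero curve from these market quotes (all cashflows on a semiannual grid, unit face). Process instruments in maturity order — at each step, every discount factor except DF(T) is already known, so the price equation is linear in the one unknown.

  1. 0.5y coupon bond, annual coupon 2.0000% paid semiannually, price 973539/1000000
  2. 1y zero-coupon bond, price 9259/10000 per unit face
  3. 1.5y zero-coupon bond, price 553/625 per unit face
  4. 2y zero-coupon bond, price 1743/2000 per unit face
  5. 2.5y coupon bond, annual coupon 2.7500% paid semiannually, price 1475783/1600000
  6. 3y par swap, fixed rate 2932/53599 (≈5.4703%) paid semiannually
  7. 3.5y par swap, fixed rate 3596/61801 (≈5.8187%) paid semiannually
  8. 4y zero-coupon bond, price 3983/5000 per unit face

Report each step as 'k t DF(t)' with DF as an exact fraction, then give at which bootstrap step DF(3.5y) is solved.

1 1/2 9639/10000
2 1 9259/10000
3 3/2 553/625
4 2 1743/2000
5 5/2 2151/2500
6 3 4267/5000
7 7/2 4101/5000
8 4 3983/5000
DF(3.5y) is solved at step 7

step 1 [0.5y] bond c/2=1/100: DF=(973539/1000000 − 1/100·(0))/(1+1/100) = 9639/10000 ≈ 0.963900
step 2 [1y] zero: DF = P = 9259/10000 ≈ 0.925900
step 3 [1.5y] zero: DF = P = 553/625 ≈ 0.884800
step 4 [2y] zero: DF = P = 1743/2000 ≈ 0.871500
step 5 [2.5y] bond c/2=11/800: DF=(1475783/1600000 − 11/800·(0.963900+0.925900+0.884800+0.871500))/(1+11/800) = 2151/2500 ≈ 0.860400
step 6 [3y] swap r/2=1466/53599: DF=(1 − 1466/53599·(0.963900+0.925900+0.884800+0.871500+0.860400))/(1+1466/53599) = 4267/5000 ≈ 0.853400
step 7 [3.5y] swap r/2=1798/61801: DF=(1 − 1798/61801·(0.963900+0.925900+0.884800+0.871500+0.860400+0.853400))/(1+1798/61801) = 4101/5000 ≈ 0.820200
step 8 [4y] zero: DF = P = 3983/5000 ≈ 0.796600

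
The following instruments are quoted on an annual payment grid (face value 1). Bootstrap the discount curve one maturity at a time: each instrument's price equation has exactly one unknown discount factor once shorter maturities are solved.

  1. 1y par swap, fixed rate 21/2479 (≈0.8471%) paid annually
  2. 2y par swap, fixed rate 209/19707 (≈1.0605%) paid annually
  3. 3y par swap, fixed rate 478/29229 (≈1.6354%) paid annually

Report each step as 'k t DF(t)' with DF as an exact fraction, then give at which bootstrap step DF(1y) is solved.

step 1 [1y] swap r/1=21/2479: DF=(1 − 21/2479·(0))/(1+21/2479) = 2479/2500 ≈ 0.991600
step 2 [2y] swap r/1=209/19707: DF=(1 − 209/19707·(0.991600))/(1+209/19707) = 9791/10000 ≈ 0.979100
step 3 [3y] swap r/1=478/29229: DF=(1 − 478/29229·(0.991600+0.979100))/(1+478/29229) = 4761/5000 ≈ 0.952200

1 1 2479/2500
2 2 9791/10000
3 3 4761/5000
DF(1y) is solved at step 1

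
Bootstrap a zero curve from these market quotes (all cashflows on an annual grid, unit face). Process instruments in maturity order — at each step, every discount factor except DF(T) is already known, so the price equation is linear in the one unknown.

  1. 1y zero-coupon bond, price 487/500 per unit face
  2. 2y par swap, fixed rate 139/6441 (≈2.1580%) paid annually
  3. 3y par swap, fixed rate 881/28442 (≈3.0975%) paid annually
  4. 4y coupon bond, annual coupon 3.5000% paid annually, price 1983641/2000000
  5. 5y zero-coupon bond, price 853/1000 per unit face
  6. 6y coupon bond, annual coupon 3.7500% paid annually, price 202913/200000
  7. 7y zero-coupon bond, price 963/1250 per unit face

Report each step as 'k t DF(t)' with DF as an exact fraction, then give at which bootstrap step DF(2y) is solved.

step 1 [1y] zero: DF = P = 487/500 ≈ 0.974000
step 2 [2y] swap r/1=139/6441: DF=(1 − 139/6441·(0.974000))/(1+139/6441) = 9583/10000 ≈ 0.958300
step 3 [3y] swap r/1=881/28442: DF=(1 − 881/28442·(0.974000+0.958300))/(1+881/28442) = 9119/10000 ≈ 0.911900
step 4 [4y] bond c/1=7/200: DF=(1983641/2000000 − 7/200·(0.974000+0.958300+0.911900))/(1+7/200) = 8621/10000 ≈ 0.862100
step 5 [5y] zero: DF = P = 853/1000 ≈ 0.853000
step 6 [6y] bond c/1=3/80: DF=(202913/200000 − 3/80·(0.974000+0.958300+0.911900+0.862100+0.853000))/(1+3/80) = 8131/10000 ≈ 0.813100
step 7 [7y] zero: DF = P = 963/1250 ≈ 0.770400

1 1 487/500
2 2 9583/10000
3 3 9119/10000
4 4 8621/10000
5 5 853/1000
6 6 8131/10000
7 7 963/1250
DF(2y) is solved at step 2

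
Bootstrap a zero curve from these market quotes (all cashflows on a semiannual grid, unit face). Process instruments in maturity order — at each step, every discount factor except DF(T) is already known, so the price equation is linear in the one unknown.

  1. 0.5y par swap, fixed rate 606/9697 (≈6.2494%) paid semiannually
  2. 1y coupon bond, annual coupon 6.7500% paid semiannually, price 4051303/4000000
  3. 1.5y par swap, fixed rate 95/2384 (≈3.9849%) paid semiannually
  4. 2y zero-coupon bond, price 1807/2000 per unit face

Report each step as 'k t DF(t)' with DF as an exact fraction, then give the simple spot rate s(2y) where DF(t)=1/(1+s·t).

step 1 [0.5y] swap r/2=303/9697: DF=(1 − 303/9697·(0))/(1+303/9697) = 9697/10000 ≈ 0.969700
step 2 [1y] bond c/2=27/800: DF=(4051303/4000000 − 27/800·(0.969700))/(1+27/800) = 9481/10000 ≈ 0.948100
step 3 [1.5y] swap r/2=95/4768: DF=(1 − 95/4768·(0.969700+0.948100))/(1+95/4768) = 943/1000 ≈ 0.943000
step 4 [2y] zero: DF = P = 1807/2000 ≈ 0.903500

1 1/2 9697/10000
2 1 9481/10000
3 3/2 943/1000
4 2 1807/2000
s(2y) = (1/(1807/2000) − 1)/(2) = 193/3614 ≈ 5.3403%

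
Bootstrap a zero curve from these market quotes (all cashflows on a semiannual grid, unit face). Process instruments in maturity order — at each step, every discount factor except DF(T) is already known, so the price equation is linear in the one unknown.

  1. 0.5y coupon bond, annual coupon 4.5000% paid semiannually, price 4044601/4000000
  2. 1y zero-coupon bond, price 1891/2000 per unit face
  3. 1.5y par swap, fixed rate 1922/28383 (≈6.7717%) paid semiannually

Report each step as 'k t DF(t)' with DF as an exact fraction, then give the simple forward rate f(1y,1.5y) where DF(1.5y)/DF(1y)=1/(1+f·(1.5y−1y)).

step 1 [0.5y] bond c/2=9/400: DF=(4044601/4000000 − 9/400·(0))/(1+9/400) = 9889/10000 ≈ 0.988900
step 2 [1y] zero: DF = P = 1891/2000 ≈ 0.945500
step 3 [1.5y] swap r/2=961/28383: DF=(1 − 961/28383·(0.988900+0.945500))/(1+961/28383) = 9039/10000 ≈ 0.903900

1 1/2 9889/10000
2 1 1891/2000
3 3/2 9039/10000
f(1y,1.5y) = ((1891/2000)/(9039/10000) − 1)/(1/2) = 832/9039 ≈ 9.2046%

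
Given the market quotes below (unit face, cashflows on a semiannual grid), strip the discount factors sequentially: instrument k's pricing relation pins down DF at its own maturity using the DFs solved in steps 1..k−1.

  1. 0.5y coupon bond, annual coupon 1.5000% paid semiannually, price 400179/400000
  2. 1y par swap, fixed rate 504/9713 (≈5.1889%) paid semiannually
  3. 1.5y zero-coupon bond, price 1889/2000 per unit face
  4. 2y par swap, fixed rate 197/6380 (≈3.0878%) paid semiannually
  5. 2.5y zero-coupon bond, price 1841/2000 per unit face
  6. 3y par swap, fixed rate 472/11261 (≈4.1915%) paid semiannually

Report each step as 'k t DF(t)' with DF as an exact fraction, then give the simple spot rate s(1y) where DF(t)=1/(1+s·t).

1 1/2 993/1000
2 1 1187/1250
3 3/2 1889/2000
4 2 9409/10000
5 5/2 1841/2000
6 3 441/500
s(1y) = (1/(1187/1250) − 1)/(1) = 63/1187 ≈ 5.3075%

step 1 [0.5y] bond c/2=3/400: DF=(400179/400000 − 3/400·(0))/(1+3/400) = 993/1000 ≈ 0.993000
step 2 [1y] swap r/2=252/9713: DF=(1 − 252/9713·(0.993000))/(1+252/9713) = 1187/1250 ≈ 0.949600
step 3 [1.5y] zero: DF = P = 1889/2000 ≈ 0.944500
step 4 [2y] swap r/2=197/12760: DF=(1 − 197/12760·(0.993000+0.949600+0.944500))/(1+197/12760) = 9409/10000 ≈ 0.940900
step 5 [2.5y] zero: DF = P = 1841/2000 ≈ 0.920500
step 6 [3y] swap r/2=236/11261: DF=(1 − 236/11261·(0.993000+0.949600+0.944500+0.940900+0.920500))/(1+236/11261) = 441/500 ≈ 0.882000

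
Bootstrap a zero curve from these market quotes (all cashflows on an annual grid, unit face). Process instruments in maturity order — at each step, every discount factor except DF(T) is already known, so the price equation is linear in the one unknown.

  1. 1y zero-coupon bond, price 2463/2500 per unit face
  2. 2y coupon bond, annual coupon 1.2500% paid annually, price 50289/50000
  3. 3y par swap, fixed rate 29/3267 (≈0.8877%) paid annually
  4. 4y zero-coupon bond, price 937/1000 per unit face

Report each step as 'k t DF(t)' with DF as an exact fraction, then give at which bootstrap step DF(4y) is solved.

1 1 2463/2500
2 2 2453/2500
3 3 9739/10000
4 4 937/1000
DF(4y) is solved at step 4

step 1 [1y] zero: DF = P = 2463/2500 ≈ 0.985200
step 2 [2y] bond c/1=1/80: DF=(50289/50000 − 1/80·(0.985200))/(1+1/80) = 2453/2500 ≈ 0.981200
step 3 [3y] swap r/1=29/3267: DF=(1 − 29/3267·(0.985200+0.981200))/(1+29/3267) = 9739/10000 ≈ 0.973900
step 4 [4y] zero: DF = P = 937/1000 ≈ 0.937000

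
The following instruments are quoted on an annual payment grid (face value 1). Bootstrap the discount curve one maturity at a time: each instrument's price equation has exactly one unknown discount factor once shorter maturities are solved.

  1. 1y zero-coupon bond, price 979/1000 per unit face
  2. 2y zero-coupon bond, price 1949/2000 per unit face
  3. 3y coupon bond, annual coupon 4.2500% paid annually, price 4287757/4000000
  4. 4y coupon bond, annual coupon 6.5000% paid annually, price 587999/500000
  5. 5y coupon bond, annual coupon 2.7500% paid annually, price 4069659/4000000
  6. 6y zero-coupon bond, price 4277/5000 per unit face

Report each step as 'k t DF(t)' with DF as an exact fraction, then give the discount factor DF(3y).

step 1 [1y] zero: DF = P = 979/1000 ≈ 0.979000
step 2 [2y] zero: DF = P = 1949/2000 ≈ 0.974500
step 3 [3y] bond c/1=17/400: DF=(4287757/4000000 − 17/400·(0.979000+0.974500))/(1+17/400) = 4743/5000 ≈ 0.948600
step 4 [4y] bond c/1=13/200: DF=(587999/500000 − 13/200·(0.979000+0.974500+0.948600))/(1+13/200) = 9271/10000 ≈ 0.927100
step 5 [5y] bond c/1=11/400: DF=(4069659/4000000 − 11/400·(0.979000+0.974500+0.948600+0.927100))/(1+11/400) = 8877/10000 ≈ 0.887700
step 6 [6y] zero: DF = P = 4277/5000 ≈ 0.855400

1 1 979/1000
2 2 1949/2000
3 3 4743/5000
4 4 9271/10000
5 5 8877/10000
6 6 4277/5000
DF(3y) = 4743/5000 ≈ 0.948600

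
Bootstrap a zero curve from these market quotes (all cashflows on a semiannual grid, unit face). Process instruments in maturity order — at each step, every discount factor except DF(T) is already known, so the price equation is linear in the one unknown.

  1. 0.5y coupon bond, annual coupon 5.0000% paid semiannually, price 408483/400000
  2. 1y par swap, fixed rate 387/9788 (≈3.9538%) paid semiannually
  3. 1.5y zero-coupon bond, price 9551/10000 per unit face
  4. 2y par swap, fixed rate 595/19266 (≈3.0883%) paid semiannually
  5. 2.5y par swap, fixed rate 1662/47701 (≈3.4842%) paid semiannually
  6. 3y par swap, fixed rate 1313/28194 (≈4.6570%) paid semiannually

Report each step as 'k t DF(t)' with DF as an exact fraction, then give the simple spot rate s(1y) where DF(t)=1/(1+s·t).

1 1/2 9963/10000
2 1 9613/10000
3 3/2 9551/10000
4 2 1881/2000
5 5/2 9169/10000
6 3 8687/10000
s(1y) = (1/(9613/10000) − 1)/(1) = 387/9613 ≈ 4.0258%

step 1 [0.5y] bond c/2=1/40: DF=(408483/400000 − 1/40·(0))/(1+1/40) = 9963/10000 ≈ 0.996300
step 2 [1y] swap r/2=387/19576: DF=(1 − 387/19576·(0.996300))/(1+387/19576) = 9613/10000 ≈ 0.961300
step 3 [1.5y] zero: DF = P = 9551/10000 ≈ 0.955100
step 4 [2y] swap r/2=595/38532: DF=(1 − 595/38532·(0.996300+0.961300+0.955100))/(1+595/38532) = 1881/2000 ≈ 0.940500
step 5 [2.5y] swap r/2=831/47701: DF=(1 − 831/47701·(0.996300+0.961300+0.955100+0.940500))/(1+831/47701) = 9169/10000 ≈ 0.916900
step 6 [3y] swap r/2=1313/56388: DF=(1 − 1313/56388·(0.996300+0.961300+0.955100+0.940500+0.916900))/(1+1313/56388) = 8687/10000 ≈ 0.868700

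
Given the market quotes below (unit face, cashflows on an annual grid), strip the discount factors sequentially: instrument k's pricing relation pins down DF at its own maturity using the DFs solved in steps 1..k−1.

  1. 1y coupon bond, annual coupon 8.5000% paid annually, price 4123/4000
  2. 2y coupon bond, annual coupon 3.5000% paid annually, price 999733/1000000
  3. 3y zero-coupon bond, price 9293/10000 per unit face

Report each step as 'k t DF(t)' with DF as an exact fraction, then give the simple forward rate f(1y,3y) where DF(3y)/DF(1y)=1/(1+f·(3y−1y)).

1 1 19/20
2 2 4669/5000
3 3 9293/10000
f(1y,3y) = ((19/20)/(9293/10000) − 1)/(2) = 207/18586 ≈ 1.1137%

step 1 [1y] bond c/1=17/200: DF=(4123/4000 − 17/200·(0))/(1+17/200) = 19/20 ≈ 0.950000
step 2 [2y] bond c/1=7/200: DF=(999733/1000000 − 7/200·(0.950000))/(1+7/200) = 4669/5000 ≈ 0.933800
step 3 [3y] zero: DF = P = 9293/10000 ≈ 0.929300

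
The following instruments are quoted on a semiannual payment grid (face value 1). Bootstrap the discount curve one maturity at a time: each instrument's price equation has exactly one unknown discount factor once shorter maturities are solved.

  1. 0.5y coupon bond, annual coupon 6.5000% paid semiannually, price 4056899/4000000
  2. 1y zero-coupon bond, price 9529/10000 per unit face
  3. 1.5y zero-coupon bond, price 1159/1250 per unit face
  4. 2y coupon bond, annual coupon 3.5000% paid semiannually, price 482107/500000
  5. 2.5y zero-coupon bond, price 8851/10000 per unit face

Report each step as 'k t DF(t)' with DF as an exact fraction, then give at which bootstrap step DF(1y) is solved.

step 1 [0.5y] bond c/2=13/400: DF=(4056899/4000000 − 13/400·(0))/(1+13/400) = 9823/10000 ≈ 0.982300
step 2 [1y] zero: DF = P = 9529/10000 ≈ 0.952900
step 3 [1.5y] zero: DF = P = 1159/1250 ≈ 0.927200
step 4 [2y] bond c/2=7/400: DF=(482107/500000 − 7/400·(0.982300+0.952900+0.927200))/(1+7/400) = 1123/1250 ≈ 0.898400
step 5 [2.5y] zero: DF = P = 8851/10000 ≈ 0.885100

1 1/2 9823/10000
2 1 9529/10000
3 3/2 1159/1250
4 2 1123/1250
5 5/2 8851/10000
DF(1y) is solved at step 2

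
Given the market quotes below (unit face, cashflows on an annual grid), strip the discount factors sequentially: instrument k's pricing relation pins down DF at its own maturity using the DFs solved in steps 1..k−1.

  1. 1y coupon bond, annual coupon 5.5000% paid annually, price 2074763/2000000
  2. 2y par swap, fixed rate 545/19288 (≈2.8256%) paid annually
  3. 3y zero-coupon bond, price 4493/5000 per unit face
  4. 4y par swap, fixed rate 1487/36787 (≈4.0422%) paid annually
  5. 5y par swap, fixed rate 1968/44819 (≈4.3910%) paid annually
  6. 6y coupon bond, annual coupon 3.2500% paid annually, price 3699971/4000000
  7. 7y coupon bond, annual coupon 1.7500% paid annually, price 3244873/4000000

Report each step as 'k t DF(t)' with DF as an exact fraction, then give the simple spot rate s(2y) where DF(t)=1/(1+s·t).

1 1 9833/10000
2 2 1891/2000
3 3 4493/5000
4 4 8513/10000
5 5 502/625
6 6 1887/2500
7 7 442/625
s(2y) = (1/(1891/2000) − 1)/(2) = 109/3782 ≈ 2.8821%

step 1 [1y] bond c/1=11/200: DF=(2074763/2000000 − 11/200·(0))/(1+11/200) = 9833/10000 ≈ 0.983300
step 2 [2y] swap r/1=545/19288: DF=(1 − 545/19288·(0.983300))/(1+545/19288) = 1891/2000 ≈ 0.945500
step 3 [3y] zero: DF = P = 4493/5000 ≈ 0.898600
step 4 [4y] swap r/1=1487/36787: DF=(1 − 1487/36787·(0.983300+0.945500+0.898600))/(1+1487/36787) = 8513/10000 ≈ 0.851300
step 5 [5y] swap r/1=1968/44819: DF=(1 − 1968/44819·(0.983300+0.945500+0.898600+0.851300))/(1+1968/44819) = 502/625 ≈ 0.803200
step 6 [6y] bond c/1=13/400: DF=(3699971/4000000 − 13/400·(0.983300+0.945500+0.898600+0.851300+0.803200))/(1+13/400) = 1887/2500 ≈ 0.754800
step 7 [7y] bond c/1=7/400: DF=(3244873/4000000 − 7/400·(0.983300+0.945500+0.898600+0.851300+0.803200+0.754800))/(1+7/400) = 442/625 ≈ 0.707200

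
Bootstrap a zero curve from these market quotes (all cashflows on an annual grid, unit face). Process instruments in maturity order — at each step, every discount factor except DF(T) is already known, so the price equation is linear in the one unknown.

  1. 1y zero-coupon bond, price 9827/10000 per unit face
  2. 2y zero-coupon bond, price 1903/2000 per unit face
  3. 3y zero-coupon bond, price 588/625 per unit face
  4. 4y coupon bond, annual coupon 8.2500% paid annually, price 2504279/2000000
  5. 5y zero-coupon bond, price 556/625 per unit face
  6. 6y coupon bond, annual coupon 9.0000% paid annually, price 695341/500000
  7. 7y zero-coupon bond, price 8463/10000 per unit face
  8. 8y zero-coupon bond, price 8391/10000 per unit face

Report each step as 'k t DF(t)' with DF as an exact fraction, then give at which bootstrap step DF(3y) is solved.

1 1 9827/10000
2 2 1903/2000
3 3 588/625
4 4 586/625
5 5 556/625
6 6 2219/2500
7 7 8463/10000
8 8 8391/10000
DF(3y) is solved at step 3

step 1 [1y] zero: DF = P = 9827/10000 ≈ 0.982700
step 2 [2y] zero: DF = P = 1903/2000 ≈ 0.951500
step 3 [3y] zero: DF = P = 588/625 ≈ 0.940800
step 4 [4y] bond c/1=33/400: DF=(2504279/2000000 − 33/400·(0.982700+0.951500+0.940800))/(1+33/400) = 586/625 ≈ 0.937600
step 5 [5y] zero: DF = P = 556/625 ≈ 0.889600
step 6 [6y] bond c/1=9/100: DF=(695341/500000 − 9/100·(0.982700+0.951500+0.940800+0.937600+0.889600))/(1+9/100) = 2219/2500 ≈ 0.887600
step 7 [7y] zero: DF = P = 8463/10000 ≈ 0.846300
step 8 [8y] zero: DF = P = 8391/10000 ≈ 0.839100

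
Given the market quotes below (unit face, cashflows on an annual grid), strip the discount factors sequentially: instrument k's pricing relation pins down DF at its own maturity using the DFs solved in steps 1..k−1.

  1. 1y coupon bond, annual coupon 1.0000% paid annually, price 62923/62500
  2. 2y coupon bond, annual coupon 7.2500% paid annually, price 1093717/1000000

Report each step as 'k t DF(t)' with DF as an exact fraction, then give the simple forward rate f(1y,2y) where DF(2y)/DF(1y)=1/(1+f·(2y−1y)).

1 1 623/625
2 2 2381/2500
f(1y,2y) = ((623/625)/(2381/2500) − 1)/(1) = 111/2381 ≈ 4.6619%

step 1 [1y] bond c/1=1/100: DF=(62923/62500 − 1/100·(0))/(1+1/100) = 623/625 ≈ 0.996800
step 2 [2y] bond c/1=29/400: DF=(1093717/1000000 − 29/400·(0.996800))/(1+29/400) = 2381/2500 ≈ 0.952400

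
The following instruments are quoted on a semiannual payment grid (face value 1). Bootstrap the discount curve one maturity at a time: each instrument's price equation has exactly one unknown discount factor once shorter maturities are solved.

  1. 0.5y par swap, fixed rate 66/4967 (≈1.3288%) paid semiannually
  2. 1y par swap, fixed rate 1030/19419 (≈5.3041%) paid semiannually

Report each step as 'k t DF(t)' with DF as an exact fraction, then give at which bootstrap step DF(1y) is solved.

1 1/2 4967/5000
2 1 1897/2000
DF(1y) is solved at step 2

step 1 [0.5y] swap r/2=33/4967: DF=(1 − 33/4967·(0))/(1+33/4967) = 4967/5000 ≈ 0.993400
step 2 [1y] swap r/2=515/19419: DF=(1 − 515/19419·(0.993400))/(1+515/19419) = 1897/2000 ≈ 0.948500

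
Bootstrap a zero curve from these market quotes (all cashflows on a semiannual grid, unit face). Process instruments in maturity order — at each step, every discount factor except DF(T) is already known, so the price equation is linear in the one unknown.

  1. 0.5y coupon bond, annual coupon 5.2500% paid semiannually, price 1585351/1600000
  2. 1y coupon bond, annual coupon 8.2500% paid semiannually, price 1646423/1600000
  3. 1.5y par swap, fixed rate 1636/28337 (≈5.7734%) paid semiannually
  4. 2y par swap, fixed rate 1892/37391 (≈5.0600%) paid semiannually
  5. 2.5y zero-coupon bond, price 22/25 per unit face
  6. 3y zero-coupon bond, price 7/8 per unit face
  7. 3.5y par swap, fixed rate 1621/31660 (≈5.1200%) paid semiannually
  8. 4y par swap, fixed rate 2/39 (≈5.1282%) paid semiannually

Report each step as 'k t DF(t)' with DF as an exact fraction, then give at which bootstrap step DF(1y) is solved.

1 1/2 1931/2000
2 1 19/20
3 3/2 4591/5000
4 2 4527/5000
5 5/2 22/25
6 3 7/8
7 7/2 8379/10000
8 4 8167/10000
DF(1y) is solved at step 2

step 1 [0.5y] bond c/2=21/800: DF=(1585351/1600000 − 21/800·(0))/(1+21/800) = 1931/2000 ≈ 0.965500
step 2 [1y] bond c/2=33/800: DF=(1646423/1600000 − 33/800·(0.965500))/(1+33/800) = 19/20 ≈ 0.950000
step 3 [1.5y] swap r/2=818/28337: DF=(1 − 818/28337·(0.965500+0.950000))/(1+818/28337) = 4591/5000 ≈ 0.918200
step 4 [2y] swap r/2=946/37391: DF=(1 − 946/37391·(0.965500+0.950000+0.918200))/(1+946/37391) = 4527/5000 ≈ 0.905400
step 5 [2.5y] zero: DF = P = 22/25 ≈ 0.880000
step 6 [3y] zero: DF = P = 7/8 ≈ 0.875000
step 7 [3.5y] swap r/2=1621/63320: DF=(1 − 1621/63320·(0.965500+0.950000+0.918200+0.905400+0.880000+0.875000))/(1+1621/63320) = 8379/10000 ≈ 0.837900
step 8 [4y] swap r/2=1/39: DF=(1 − 1/39·(0.965500+0.950000+0.918200+0.905400+0.880000+0.875000+0.837900))/(1+1/39) = 8167/10000 ≈ 0.816700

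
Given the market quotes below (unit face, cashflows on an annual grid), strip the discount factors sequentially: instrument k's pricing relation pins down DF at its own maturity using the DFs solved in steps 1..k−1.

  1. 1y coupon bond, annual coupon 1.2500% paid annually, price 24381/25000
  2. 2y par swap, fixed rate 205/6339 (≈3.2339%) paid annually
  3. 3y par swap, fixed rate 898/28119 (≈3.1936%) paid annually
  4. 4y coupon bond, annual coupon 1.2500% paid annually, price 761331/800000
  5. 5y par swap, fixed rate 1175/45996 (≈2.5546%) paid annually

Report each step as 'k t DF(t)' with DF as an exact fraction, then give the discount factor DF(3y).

1 1 602/625
2 2 1877/2000
3 3 4551/5000
4 4 2263/2500
5 5 353/400
DF(3y) = 4551/5000 ≈ 0.910200

step 1 [1y] bond c/1=1/80: DF=(24381/25000 − 1/80·(0))/(1+1/80) = 602/625 ≈ 0.963200
step 2 [2y] swap r/1=205/6339: DF=(1 − 205/6339·(0.963200))/(1+205/6339) = 1877/2000 ≈ 0.938500
step 3 [3y] swap r/1=898/28119: DF=(1 − 898/28119·(0.963200+0.938500))/(1+898/28119) = 4551/5000 ≈ 0.910200
step 4 [4y] bond c/1=1/80: DF=(761331/800000 − 1/80·(0.963200+0.938500+0.910200))/(1+1/80) = 2263/2500 ≈ 0.905200
step 5 [5y] swap r/1=1175/45996: DF=(1 − 1175/45996·(0.963200+0.938500+0.910200+0.905200))/(1+1175/45996) = 353/400 ≈ 0.882500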